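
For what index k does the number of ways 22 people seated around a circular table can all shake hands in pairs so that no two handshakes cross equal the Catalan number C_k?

11

Non-crossing handshake pairings of 2n people are counted by C_n; 22 people gives n = 11.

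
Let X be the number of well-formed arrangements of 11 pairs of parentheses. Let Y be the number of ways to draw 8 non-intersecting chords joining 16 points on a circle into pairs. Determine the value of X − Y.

A balanced arrangement of 11 bracket pairs is a Dyck word of semilength 11, so the count is C_11. So X = C_11 = 58786.
Non-crossing perfect matchings of 2n points on a circle are counted by C_n; with 16 points, n = 8. So Y = C_8 = 1430.
X − Y = 58786 − 1430 = 57356.

57356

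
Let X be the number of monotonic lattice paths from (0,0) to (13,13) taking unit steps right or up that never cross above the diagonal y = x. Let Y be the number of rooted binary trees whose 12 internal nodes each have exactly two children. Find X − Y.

534888

Monotone paths in an n×n grid that stay weakly below the diagonal are counted by C_n; here n = 13. So X = C_13 = 742900.
The number of full binary trees on 12 internal nodes is the Catalan number C_12. So Y = C_12 = 208012.
X − Y = 742900 − 208012 = 534888.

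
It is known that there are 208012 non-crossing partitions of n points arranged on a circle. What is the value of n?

Non-crossing partitions of [n] are counted by C_n; 208012 = C_12.

12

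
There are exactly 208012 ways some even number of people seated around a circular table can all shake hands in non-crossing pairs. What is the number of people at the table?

Non-crossing handshake pairings of 2n people are counted by C_n. The Catalan number equal to 208012 is C_12.
So n = 12, and there are 2n = 24 people.

24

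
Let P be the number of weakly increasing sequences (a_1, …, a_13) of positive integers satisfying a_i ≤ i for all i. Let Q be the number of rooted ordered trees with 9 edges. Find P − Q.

Weakly increasing sequences with a_i ≤ i biject with Dyck paths of semilength 13, so there are C_13. So P = C_13 = 742900.
Rooted ordered trees with n edges are counted by C_n; here n = 9. So Q = C_9 = 4862.
P − Q = 742900 − 4862 = 738038.

738038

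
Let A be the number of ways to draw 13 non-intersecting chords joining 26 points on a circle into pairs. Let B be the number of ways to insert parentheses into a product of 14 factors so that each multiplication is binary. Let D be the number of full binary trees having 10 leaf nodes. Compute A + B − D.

Non-crossing perfect matchings of 2n points on a circle are counted by C_n; with 26 points, n = 13. So A = C_13 = 742900.
Ways to associate a product of 14 factors correspond to binary trees on 14 leaves, so the count is C_13. So B = C_13 = 742900.
A full binary tree with L leaves has L−1 internal nodes and is counted by C_{L−1}; L = 10 gives C_9. So D = C_9 = 4862.
A + B − D = 742900 + 742900 − 4862 = 1480938.

1480938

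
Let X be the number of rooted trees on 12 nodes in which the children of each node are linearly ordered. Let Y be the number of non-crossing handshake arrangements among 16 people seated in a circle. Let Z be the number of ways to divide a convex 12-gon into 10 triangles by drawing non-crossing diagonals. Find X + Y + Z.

77012

Rooted ordered (plane) trees on m nodes have m−1 edges and are counted by C_{m−1}; m = 12 gives C_11. So X = C_11 = 58786.
With 16 = 2·8 people, non-crossing handshake pairings are non-crossing perfect matchings on a circle, counted by C_8. So Y = C_8 = 1430.
Triangulations of a convex m-gon are counted by C_{m−2}; with m = 12 this is C_10. So Z = C_10 = 16796.
X + Y + Z = 58786 + 1430 + 16796 = 77012.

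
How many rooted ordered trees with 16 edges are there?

Rooted ordered trees with n edges are counted by C_n; here n = 16.
C_16 = 35357670.

35357670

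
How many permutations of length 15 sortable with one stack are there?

9694845

By Knuth's characterisation, the stack-sortable permutations of length 15 are the 231-avoiders, numbering C_15.
C_15 = C_14 · 2(2·14+1)/(14+2) = 2674440 · 58/16 = 9694845.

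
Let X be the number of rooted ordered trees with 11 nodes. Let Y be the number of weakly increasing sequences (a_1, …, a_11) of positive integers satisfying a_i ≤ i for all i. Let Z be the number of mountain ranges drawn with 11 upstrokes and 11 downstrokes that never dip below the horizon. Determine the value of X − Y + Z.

16796

Rooted ordered (plane) trees on m nodes have m−1 edges and are counted by C_{m−1}; m = 11 gives C_10. So X = C_10 = 16796.
Weakly increasing sequences with a_i ≤ i biject with Dyck paths of semilength 11, so there are C_11. So Y = C_11 = 58786.
A Dyck path with 11 up-steps and 11 down-steps has semilength 11, so there are C_11 of them. So Z = C_11 = 58786.
X − Y + Z = 16796 − 58786 + 58786 = 16796.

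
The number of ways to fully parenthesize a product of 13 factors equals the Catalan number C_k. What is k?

12

Bracketing 13 factors into binary products is counted by C_{13−1} = C_12.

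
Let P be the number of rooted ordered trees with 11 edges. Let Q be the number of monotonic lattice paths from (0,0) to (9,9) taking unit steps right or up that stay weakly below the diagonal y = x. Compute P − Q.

A rooted plane tree with 11 edges has 12 nodes, and the count is C_11. So P = C_11 = 58786.
Monotone paths in an n×n grid that stay weakly below the diagonal are counted by C_n; here n = 9. So Q = C_9 = 4862.
P − Q = 58786 − 4862 = 53924.

53924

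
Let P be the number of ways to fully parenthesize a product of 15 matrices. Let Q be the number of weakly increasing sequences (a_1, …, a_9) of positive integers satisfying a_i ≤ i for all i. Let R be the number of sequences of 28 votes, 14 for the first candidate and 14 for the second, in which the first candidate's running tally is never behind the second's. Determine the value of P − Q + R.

5344018

Parenthesizations of m factors correspond to full binary trees with m leaves, counted by C_{m−1}; m = 15 gives C_14. So P = C_14 = 2674440.
Weakly increasing sequences with a_i ≤ i biject with Dyck paths of semilength 9, so there are C_9. So Q = C_9 = 4862.
Ballot sequences with n votes each where one side never trails are Dyck words, counted by C_n; here n = 14. So R = C_14 = 2674440.
P − Q + R = 2674440 − 4862 + 2674440 = 5344018.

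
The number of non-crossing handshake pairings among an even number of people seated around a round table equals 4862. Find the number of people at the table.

Non-crossing handshake pairings of 2n people are counted by C_n; 4862 = C_9.
So n = 9, and there are 2n = 18 people.

18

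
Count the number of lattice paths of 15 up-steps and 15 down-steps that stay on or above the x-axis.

Paths of 15 up- and 15 down-steps that never dip below the axis are Dyck paths; their count is C_15.
C_15 = 9694845.

9694845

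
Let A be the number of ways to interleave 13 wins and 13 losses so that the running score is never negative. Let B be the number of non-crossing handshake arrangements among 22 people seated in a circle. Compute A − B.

684114

Reading a vote for the leader as '(' and for the other as ')' turns such a sequence into a balanced string of 13 pairs, so the count is C_13. So A = C_13 = 742900.
Non-crossing handshake pairings of 2n people are counted by C_n; 22 people gives n = 11. So B = C_11 = 58786.
A − B = 742900 − 58786 = 684114.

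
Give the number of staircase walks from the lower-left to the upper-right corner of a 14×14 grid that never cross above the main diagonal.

Sub-diagonal monotone paths from (0,0) to (14,14) biject with Dyck paths of semilength 14, giving C_14.
C_14 = C(28,14)/15 = 40116600/15 = 2674440.

2674440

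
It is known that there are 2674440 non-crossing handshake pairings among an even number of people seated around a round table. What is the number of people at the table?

Non-crossing handshake pairings of 2n people are counted by C_n. Since C_14 = 2674440, the index is 14.
So n = 14, and there are 2n = 28 people.

28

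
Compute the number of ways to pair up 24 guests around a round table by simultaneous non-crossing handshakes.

208012

With 24 = 2·12 people, non-crossing handshake pairings are non-crossing perfect matchings on a circle, counted by C_12.
C_12 = C(24,12)/13 = 2704156/13 = 208012.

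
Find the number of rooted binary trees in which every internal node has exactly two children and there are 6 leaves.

Full binary trees with 6 leaves have 6−1 = 5 internal nodes, so there are C_5 of them.
C_5 = C_4 · 2(2·4+1)/(4+2) = 14 · 18/6 = 42.

42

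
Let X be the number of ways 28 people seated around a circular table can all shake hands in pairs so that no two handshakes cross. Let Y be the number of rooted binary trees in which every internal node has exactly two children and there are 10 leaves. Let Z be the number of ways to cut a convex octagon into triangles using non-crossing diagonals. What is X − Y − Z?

2669446

Non-crossing handshake pairings of 2n people are counted by C_n; 28 people gives n = 14. So X = C_14 = 2674440.
A full binary tree with L leaves has L−1 internal nodes and is counted by C_{L−1}; L = 10 gives C_9. So Y = C_9 = 4862.
A convex 8-gon is triangulated into 6 triangles, and the number of such triangulations is the Catalan number C_{8−2} = C_6. So Z = C_6 = 132.
X − Y − Z = 2674440 − 4862 − 132 = 2669446.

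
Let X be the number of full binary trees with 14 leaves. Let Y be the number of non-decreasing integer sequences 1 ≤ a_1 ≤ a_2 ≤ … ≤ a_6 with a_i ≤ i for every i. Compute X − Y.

742768

A full binary tree with L leaves has L−1 internal nodes and is counted by C_{L−1}; L = 14 gives C_13. So X = C_13 = 742900.
Weakly increasing sequences with a_i ≤ i biject with Dyck paths of semilength 6, so there are C_6. So Y = C_6 = 132.
X − Y = 742900 − 132 = 742768.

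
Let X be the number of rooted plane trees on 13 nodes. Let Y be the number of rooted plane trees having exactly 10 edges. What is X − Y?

Rooted ordered (plane) trees on m nodes have m−1 edges and are counted by C_{m−1}; m = 13 gives C_12. So X = C_12 = 208012.
A rooted plane tree with 10 edges has 11 nodes, and the count is C_10. So Y = C_10 = 16796.
X − Y = 208012 − 16796 = 191216.

191216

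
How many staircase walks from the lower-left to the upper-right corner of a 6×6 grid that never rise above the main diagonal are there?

Sub-diagonal monotone paths from (0,0) to (6,6) biject with Dyck paths of semilength 6, giving C_6.
C_6 = C_5 · 2(2·5+1)/(5+2) = 42 · 22/7 = 132.

132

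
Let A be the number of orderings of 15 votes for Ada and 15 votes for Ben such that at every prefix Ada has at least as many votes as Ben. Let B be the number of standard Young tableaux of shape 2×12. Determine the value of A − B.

Reading a vote for the leader as '(' and for the other as ')' turns such a sequence into a balanced string of 15 pairs, so the count is C_15. So A = C_15 = 9694845.
By the hook-length formula (or a Dyck-path bijection), SYT of shape 2×12 number C_12. So B = C_12 = 208012.
A − B = 9694845 − 208012 = 9486833.

9486833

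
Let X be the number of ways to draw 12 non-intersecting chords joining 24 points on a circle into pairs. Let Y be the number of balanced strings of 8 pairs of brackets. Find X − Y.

Non-crossing perfect matchings of 2n points on a circle are counted by C_n; with 24 points, n = 12. So X = C_12 = 208012.
Balanced strings of n pairs of brackets are counted by C_n; here n = 8. So Y = C_8 = 1430.
X − Y = 208012 − 1430 = 206582.

206582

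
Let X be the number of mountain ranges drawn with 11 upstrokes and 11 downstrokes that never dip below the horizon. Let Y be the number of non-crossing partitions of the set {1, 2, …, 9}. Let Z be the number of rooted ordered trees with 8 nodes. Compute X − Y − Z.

53495

Paths of 11 up- and 11 down-steps that never dip below the axis are Dyck paths; their count is C_11. So X = C_11 = 58786.
Non-crossing partitions of an n-element set are counted by C_n; here n = 9. So Y = C_9 = 4862.
Rooted ordered (plane) trees on m nodes have m−1 edges and are counted by C_{m−1}; m = 8 gives C_7. So Z = C_7 = 429.
X − Y − Z = 58786 − 4862 − 429 = 53495.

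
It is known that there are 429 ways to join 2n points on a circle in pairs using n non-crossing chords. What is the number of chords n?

Non-crossing pairings of 2n points on a circle are counted by C_n. Since C_7 = 429, the index is 7.

7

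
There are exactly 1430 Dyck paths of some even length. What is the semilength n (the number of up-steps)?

Dyck paths of semilength n are counted by C_n. Since C_8 = 1430, the index is 8.

8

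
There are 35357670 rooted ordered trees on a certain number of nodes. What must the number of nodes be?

17

Rooted ordered trees on m nodes are counted by C_{m−1}; 35357670 = C_16.
So the index is 16, and the number of nodes is 16 + 1 = 17.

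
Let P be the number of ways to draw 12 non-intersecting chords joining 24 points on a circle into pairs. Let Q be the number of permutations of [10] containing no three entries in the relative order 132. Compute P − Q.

Non-crossing perfect matchings of 2n points on a circle are counted by C_n; with 24 points, n = 12. So P = C_12 = 208012.
For any fixed pattern of length 3, the pattern-avoiding permutations of [10] number C_10. So Q = C_10 = 16796.
P − Q = 208012 − 16796 = 191216.

191216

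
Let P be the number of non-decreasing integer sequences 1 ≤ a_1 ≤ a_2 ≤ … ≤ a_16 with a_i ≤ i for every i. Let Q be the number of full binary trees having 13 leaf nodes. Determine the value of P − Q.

Such sub-staircase sequences of length n are counted by C_n; here n = 16. So P = C_16 = 35357670.
Full binary trees with 13 leaves have 13−1 = 12 internal nodes, so there are C_12 of them. So Q = C_12 = 208012.
P − Q = 35357670 − 208012 = 35149658.

35149658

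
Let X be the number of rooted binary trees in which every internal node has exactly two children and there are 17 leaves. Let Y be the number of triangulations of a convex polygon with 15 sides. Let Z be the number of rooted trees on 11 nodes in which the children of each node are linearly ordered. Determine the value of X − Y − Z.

Full binary trees with 17 leaves have 17−1 = 16 internal nodes, so there are C_16 of them. So X = C_16 = 35357670.
The number of triangulations of a 15-gon is the Catalan number C_13 (index = sides − 2). So Y = C_13 = 742900.
Rooted ordered (plane) trees on m nodes have m−1 edges and are counted by C_{m−1}; m = 11 gives C_10. So Z = C_10 = 16796.
X − Y − Z = 35357670 − 742900 − 16796 = 34597974.

34597974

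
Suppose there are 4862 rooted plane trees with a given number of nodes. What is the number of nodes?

Rooted ordered trees on m nodes are counted by C_{m−1}. Since C_9 = 4862, the index is 9.
So the index is 9, and the number of nodes is 9 + 1 = 10.

10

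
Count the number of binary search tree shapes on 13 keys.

742900

Rooted binary trees with 13 nodes (each child slot possibly empty) number C_13.
C_13 = 742900.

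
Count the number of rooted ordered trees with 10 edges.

16796

A rooted plane tree with 10 edges has 11 nodes, and the count is C_10.
C_10 = C_9 · 2(2·9+1)/(9+2) = 4862 · 38/11 = 16796.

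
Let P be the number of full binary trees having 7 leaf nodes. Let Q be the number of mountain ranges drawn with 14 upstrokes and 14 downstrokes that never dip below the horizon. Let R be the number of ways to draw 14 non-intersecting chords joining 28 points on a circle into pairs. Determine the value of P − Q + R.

Full binary trees with 7 leaves have 7−1 = 6 internal nodes, so there are C_6 of them. So P = C_6 = 132.
A Dyck path with 14 up-steps and 14 down-steps has semilength 14, so there are C_14 of them. So Q = C_14 = 2674440.
Non-crossing perfect matchings of 2n points on a circle are counted by C_n; with 28 points, n = 14. So R = C_14 = 2674440.
P − Q + R = 132 − 2674440 + 2674440 = 132.

132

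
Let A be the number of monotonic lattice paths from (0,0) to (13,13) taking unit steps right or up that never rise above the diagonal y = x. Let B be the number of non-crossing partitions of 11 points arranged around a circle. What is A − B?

684114

Sub-diagonal monotone paths from (0,0) to (13,13) biject with Dyck paths of semilength 13, giving C_13. So A = C_13 = 742900.
Non-crossing partitions of an n-element set are counted by C_n; here n = 11. So B = C_11 = 58786.
A − B = 742900 − 58786 = 684114.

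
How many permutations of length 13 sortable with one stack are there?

742900

Stack-sortable permutations are exactly the 231-avoiding ones, counted by C_n; here n = 13.
C_13 = 742900.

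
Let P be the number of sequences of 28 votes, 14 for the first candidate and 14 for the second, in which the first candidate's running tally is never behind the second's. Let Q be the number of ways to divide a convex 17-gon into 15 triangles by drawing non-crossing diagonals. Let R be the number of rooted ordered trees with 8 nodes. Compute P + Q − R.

12368856

Reading a vote for the leader as '(' and for the other as ')' turns such a sequence into a balanced string of 14 pairs, so the count is C_14. So P = C_14 = 2674440.
A convex 17-gon is triangulated into 15 triangles, and the number of such triangulations is the Catalan number C_{17−2} = C_15. So Q = C_15 = 9694845.
A rooted plane tree on 8 nodes has 7 edges, and such trees are counted by C_7. So R = C_7 = 429.
P + Q − R = 2674440 + 9694845 − 429 = 12368856.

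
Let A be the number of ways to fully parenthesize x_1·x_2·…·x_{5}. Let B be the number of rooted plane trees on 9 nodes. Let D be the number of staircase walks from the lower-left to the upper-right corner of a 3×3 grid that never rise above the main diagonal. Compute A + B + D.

Ways to associate a product of 5 factors correspond to binary trees on 5 leaves, so the count is C_4. So A = C_4 = 14.
A rooted plane tree on 9 nodes has 8 edges, and such trees are counted by C_8. So B = C_8 = 1430.
Monotone paths in an n×n grid that stay weakly below the diagonal are counted by C_n; here n = 3. So D = C_3 = 5.
A + B + D = 14 + 1430 + 5 = 1449.

1449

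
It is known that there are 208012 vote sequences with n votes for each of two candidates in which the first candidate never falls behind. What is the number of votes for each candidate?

Such ballot sequences with n votes each are counted by C_n. The Catalan number equal to 208012 is C_12.

12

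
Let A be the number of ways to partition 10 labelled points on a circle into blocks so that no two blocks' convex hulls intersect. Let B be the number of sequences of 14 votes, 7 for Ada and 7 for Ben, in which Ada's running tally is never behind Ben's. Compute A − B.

The non-crossing partitions of [10] form a lattice of size C_10. So A = C_10 = 16796.
Ballot sequences with n votes each where one side never trails are Dyck words, counted by C_n; here n = 7. So B = C_7 = 429.
A − B = 16796 − 429 = 16367.

16367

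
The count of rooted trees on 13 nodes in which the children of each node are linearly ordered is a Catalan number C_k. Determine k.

12

A rooted plane tree on 13 nodes has 12 edges, and such trees are counted by C_12.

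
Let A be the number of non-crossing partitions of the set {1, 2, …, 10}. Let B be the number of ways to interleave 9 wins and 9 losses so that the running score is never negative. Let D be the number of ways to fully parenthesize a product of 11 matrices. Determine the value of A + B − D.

The non-crossing partitions of [10] form a lattice of size C_10. So A = C_10 = 16796.
Reading a vote for the leader as '(' and for the other as ')' turns such a sequence into a balanced string of 9 pairs, so the count is C_9. So B = C_9 = 4862.
Bracketing 11 factors into binary products is counted by C_{11−1} = C_10. So D = C_10 = 16796.
A + B − D = 16796 + 4862 − 16796 = 4862.

4862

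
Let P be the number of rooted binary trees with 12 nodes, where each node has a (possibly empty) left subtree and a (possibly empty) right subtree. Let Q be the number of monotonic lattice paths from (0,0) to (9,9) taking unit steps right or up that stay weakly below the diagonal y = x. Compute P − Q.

203150

Binary trees (left/right distinguished) on n nodes are counted by C_n; here n = 12. So P = C_12 = 208012.
Monotone paths in an n×n grid that stay weakly below the diagonal are counted by C_n; here n = 9. So Q = C_9 = 4862.
P − Q = 208012 − 4862 = 203150.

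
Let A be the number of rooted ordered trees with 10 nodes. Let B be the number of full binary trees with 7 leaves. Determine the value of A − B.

Rooted ordered (plane) trees on m nodes have m−1 edges and are counted by C_{m−1}; m = 10 gives C_9. So A = C_9 = 4862.
A full binary tree with L leaves has L−1 internal nodes and is counted by C_{L−1}; L = 7 gives C_6. So B = C_6 = 132.
A − B = 4862 − 132 = 4730.

4730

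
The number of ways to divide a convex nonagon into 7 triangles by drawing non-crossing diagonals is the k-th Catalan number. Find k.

The number of triangulations of a 9-gon is the Catalan number C_7 (index = sides − 2).

7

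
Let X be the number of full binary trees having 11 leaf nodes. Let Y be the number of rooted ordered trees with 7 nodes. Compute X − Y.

Full binary trees with 11 leaves have 11−1 = 10 internal nodes, so there are C_10 of them. So X = C_10 = 16796.
Rooted ordered (plane) trees on m nodes have m−1 edges and are counted by C_{m−1}; m = 7 gives C_6. So Y = C_6 = 132.
X − Y = 16796 − 132 = 16664.

16664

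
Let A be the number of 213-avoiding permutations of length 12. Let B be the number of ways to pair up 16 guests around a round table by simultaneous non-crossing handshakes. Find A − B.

206582

For any fixed pattern of length 3, the pattern-avoiding permutations of [12] number C_12. So A = C_12 = 208012.
With 16 = 2·8 people, non-crossing handshake pairings are non-crossing perfect matchings on a circle, counted by C_8. So B = C_8 = 1430.
A − B = 208012 − 1430 = 206582.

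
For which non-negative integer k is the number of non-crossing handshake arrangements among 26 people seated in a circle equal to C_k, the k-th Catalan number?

With 26 = 2·13 people, non-crossing handshake pairings are non-crossing perfect matchings on a circle, counted by C_13.

13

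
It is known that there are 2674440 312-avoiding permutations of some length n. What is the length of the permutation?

14

Permutations of [n] avoiding a fixed length-3 pattern are counted by C_n, and C_14 = 2674440.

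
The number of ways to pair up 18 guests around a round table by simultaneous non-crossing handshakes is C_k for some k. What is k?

Non-crossing handshake pairings of 2n people are counted by C_n; 18 people gives n = 9.

9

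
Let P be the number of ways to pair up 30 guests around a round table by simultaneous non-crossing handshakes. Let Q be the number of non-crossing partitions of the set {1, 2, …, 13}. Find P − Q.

8951945

Non-crossing handshake pairings of 2n people are counted by C_n; 30 people gives n = 15. So P = C_15 = 9694845.
The non-crossing partitions of [13] form a lattice of size C_13. So Q = C_13 = 742900.
P − Q = 9694845 − 742900 = 8951945.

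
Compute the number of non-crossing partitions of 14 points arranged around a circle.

2674440

The non-crossing partitions of [14] form a lattice of size C_14.
C_14 = C(28,14)/15 = 40116600/15 = 2674440.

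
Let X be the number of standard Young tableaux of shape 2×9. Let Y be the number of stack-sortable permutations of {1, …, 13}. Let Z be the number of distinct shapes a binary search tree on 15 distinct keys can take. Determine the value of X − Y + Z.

Standard Young tableaux of shape 2×n are counted by C_n; here n = 9. So X = C_9 = 4862.
Stack-sortable permutations are exactly the 231-avoiding ones, counted by C_n; here n = 13. So Y = C_13 = 742900.
Binary trees (left/right distinguished) on n nodes are counted by C_n; here n = 15. So Z = C_15 = 9694845.
X − Y + Z = 4862 − 742900 + 9694845 = 8956807.

8956807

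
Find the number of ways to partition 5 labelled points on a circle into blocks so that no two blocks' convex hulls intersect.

42

The non-crossing partitions of [5] form a lattice of size C_5.
C_5 = C(10,5)/6 = 252/6 = 42.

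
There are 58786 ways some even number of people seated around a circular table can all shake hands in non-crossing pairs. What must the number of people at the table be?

Non-crossing handshake pairings of 2n people are counted by C_n. The Catalan number equal to 58786 is C_11.
So n = 11, and there are 2n = 22 people.

22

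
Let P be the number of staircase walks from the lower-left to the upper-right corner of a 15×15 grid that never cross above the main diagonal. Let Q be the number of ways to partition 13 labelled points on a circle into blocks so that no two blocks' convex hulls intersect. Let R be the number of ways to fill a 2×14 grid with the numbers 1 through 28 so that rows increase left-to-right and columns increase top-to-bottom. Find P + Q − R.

Sub-diagonal monotone paths from (0,0) to (15,15) biject with Dyck paths of semilength 15, giving C_15. So P = C_15 = 9694845.
The non-crossing partitions of [13] form a lattice of size C_13. So Q = C_13 = 742900.
By the hook-length formula (or a Dyck-path bijection), SYT of shape 2×14 number C_14. So R = C_14 = 2674440.
P + Q − R = 9694845 + 742900 − 2674440 = 7763305.

7763305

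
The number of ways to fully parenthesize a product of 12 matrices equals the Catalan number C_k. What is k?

Bracketing 12 factors into binary products is counted by C_{12−1} = C_11.

11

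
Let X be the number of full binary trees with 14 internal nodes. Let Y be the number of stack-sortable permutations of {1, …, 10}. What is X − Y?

Full binary trees with n internal nodes are counted by C_n; here n = 14. So X = C_14 = 2674440.
By Knuth's characterisation, the stack-sortable permutations of length 10 are the 231-avoiders, numbering C_10. So Y = C_10 = 16796.
X − Y = 2674440 − 16796 = 2657644.

2657644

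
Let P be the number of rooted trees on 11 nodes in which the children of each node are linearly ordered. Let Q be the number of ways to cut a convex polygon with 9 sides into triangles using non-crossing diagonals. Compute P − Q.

A rooted plane tree on 11 nodes has 10 edges, and such trees are counted by C_10. So P = C_10 = 16796.
A convex 9-gon is triangulated into 7 triangles, and the number of such triangulations is the Catalan number C_{9−2} = C_7. So Q = C_7 = 429.
P − Q = 16796 − 429 = 16367.

16367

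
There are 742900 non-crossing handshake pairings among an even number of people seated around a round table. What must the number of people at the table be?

26

Non-crossing handshake pairings of 2n people are counted by C_n; 742900 = C_13.
So n = 13, and there are 2n = 26 people.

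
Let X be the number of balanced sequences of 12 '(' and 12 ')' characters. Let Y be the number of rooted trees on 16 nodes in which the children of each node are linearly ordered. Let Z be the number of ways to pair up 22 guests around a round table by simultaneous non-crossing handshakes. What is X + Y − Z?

Balanced strings of n pairs of brackets are counted by C_n; here n = 12. So X = C_12 = 208012.
A rooted plane tree on 16 nodes has 15 edges, and such trees are counted by C_15. So Y = C_15 = 9694845.
With 22 = 2·11 people, non-crossing handshake pairings are non-crossing perfect matchings on a circle, counted by C_11. So Z = C_11 = 58786.
X + Y − Z = 208012 + 9694845 − 58786 = 9844071.

9844071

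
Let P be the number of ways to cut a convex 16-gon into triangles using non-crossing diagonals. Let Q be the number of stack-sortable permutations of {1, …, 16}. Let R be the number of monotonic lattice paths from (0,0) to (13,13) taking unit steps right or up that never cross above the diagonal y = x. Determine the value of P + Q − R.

37289210

A convex 16-gon is triangulated into 14 triangles, and the number of such triangulations is the Catalan number C_{16−2} = C_14. So P = C_14 = 2674440.
By Knuth's characterisation, the stack-sortable permutations of length 16 are the 231-avoiders, numbering C_16. So Q = C_16 = 35357670.
Monotone paths in an n×n grid that stay weakly below the diagonal are counted by C_n; here n = 13. So R = C_13 = 742900.
P + Q − R = 2674440 + 35357670 − 742900 = 37289210.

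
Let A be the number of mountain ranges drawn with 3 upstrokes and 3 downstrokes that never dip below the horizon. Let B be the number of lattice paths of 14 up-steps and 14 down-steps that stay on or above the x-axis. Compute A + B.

Paths of 3 up- and 3 down-steps that never dip below the axis are Dyck paths; their count is C_3. So A = C_3 = 5.
Dyck paths of semilength n (length 2n) are counted by C_n; here n = 14. So B = C_14 = 2674440.
A + B = 5 + 2674440 = 2674445.

2674445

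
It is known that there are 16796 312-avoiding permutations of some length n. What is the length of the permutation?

10

Permutations of [n] avoiding a fixed length-3 pattern are counted by C_n. Since C_10 = 16796, the index is 10.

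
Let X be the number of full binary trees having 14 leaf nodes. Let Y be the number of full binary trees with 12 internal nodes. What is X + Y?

950912

Full binary trees with 14 leaves have 14−1 = 13 internal nodes, so there are C_13 of them. So X = C_13 = 742900.
The number of full binary trees on 12 internal nodes is the Catalan number C_12. So Y = C_12 = 208012.
X + Y = 742900 + 208012 = 950912.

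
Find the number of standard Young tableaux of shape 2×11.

By the hook-length formula (or a Dyck-path bijection), SYT of shape 2×11 number C_11.
C_11 = 58786.

58786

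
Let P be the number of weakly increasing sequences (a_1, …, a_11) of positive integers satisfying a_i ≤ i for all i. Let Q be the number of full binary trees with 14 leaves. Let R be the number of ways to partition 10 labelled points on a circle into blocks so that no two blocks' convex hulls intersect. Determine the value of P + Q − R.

784890

Such sub-staircase sequences of length n are counted by C_n; here n = 11. So P = C_11 = 58786.
Full binary trees with 14 leaves have 14−1 = 13 internal nodes, so there are C_13 of them. So Q = C_13 = 742900.
The non-crossing partitions of [10] form a lattice of size C_10. So R = C_10 = 16796.
P + Q − R = 58786 + 742900 − 16796 = 784890.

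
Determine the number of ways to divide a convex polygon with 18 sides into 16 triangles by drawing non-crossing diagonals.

35357670

The number of triangulations of an 18-gon is the Catalan number C_16 (index = sides − 2).
C_16 = 35357670.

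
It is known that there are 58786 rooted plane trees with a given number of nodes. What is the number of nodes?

Rooted ordered trees on m nodes are counted by C_{m−1}. Since C_11 = 58786, the index is 11.
So the index is 11, and the number of nodes is 11 + 1 = 12.

12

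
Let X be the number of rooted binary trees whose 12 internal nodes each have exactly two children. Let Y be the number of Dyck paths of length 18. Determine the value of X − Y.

The number of full binary trees on 12 internal nodes is the Catalan number C_12. So X = C_12 = 208012.
Paths of 9 up- and 9 down-steps that never dip below the axis are Dyck paths; their count is C_9. So Y = C_9 = 4862.
X − Y = 208012 − 4862 = 203150.

203150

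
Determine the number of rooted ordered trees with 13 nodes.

Rooted ordered (plane) trees on m nodes have m−1 edges and are counted by C_{m−1}; m = 13 gives C_12.
C_12 = C_11 · 2(2·11+1)/(11+2) = 58786 · 46/13 = 208012.

208012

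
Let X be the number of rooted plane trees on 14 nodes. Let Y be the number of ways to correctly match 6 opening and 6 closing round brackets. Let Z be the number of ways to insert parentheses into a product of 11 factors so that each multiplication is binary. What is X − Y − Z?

A rooted plane tree on 14 nodes has 13 edges, and such trees are counted by C_13. So X = C_13 = 742900.
A balanced arrangement of 6 bracket pairs is a Dyck word of semilength 6, so the count is C_6. So Y = C_6 = 132.
Bracketing 11 factors into binary products is counted by C_{11−1} = C_10. So Z = C_10 = 16796.
X − Y − Z = 742900 − 132 − 16796 = 725972.

725972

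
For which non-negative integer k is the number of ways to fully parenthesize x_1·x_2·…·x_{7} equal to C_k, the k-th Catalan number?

6

Ways to associate a product of 7 factors correspond to binary trees on 7 leaves, so the count is C_6.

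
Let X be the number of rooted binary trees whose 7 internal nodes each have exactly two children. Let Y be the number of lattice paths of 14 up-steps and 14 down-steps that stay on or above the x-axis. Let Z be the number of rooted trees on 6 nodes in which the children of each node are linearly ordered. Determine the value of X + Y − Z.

2674827

The number of full binary trees on 7 internal nodes is the Catalan number C_7. So X = C_7 = 429.
Dyck paths of semilength n (length 2n) are counted by C_n; here n = 14. So Y = C_14 = 2674440.
A rooted plane tree on 6 nodes has 5 edges, and such trees are counted by C_5. So Z = C_5 = 42.
X + Y − Z = 429 + 2674440 − 42 = 2674827.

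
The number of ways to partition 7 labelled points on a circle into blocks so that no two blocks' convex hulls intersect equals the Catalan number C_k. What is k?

Non-crossing partitions of an n-element set are counted by C_n; here n = 7.

7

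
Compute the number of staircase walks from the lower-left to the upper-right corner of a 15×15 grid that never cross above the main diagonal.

Monotone paths in an n×n grid that stay weakly below the diagonal are counted by C_n; here n = 15.
C_15 = C_14 · 2(2·14+1)/(14+2) = 2674440 · 58/16 = 9694845.

9694845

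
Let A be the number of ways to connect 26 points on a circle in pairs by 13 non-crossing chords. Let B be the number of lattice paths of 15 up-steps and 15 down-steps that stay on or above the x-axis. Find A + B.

Non-crossing perfect matchings of 2n points on a circle are counted by C_n; with 26 points, n = 13. So A = C_13 = 742900.
A Dyck path with 15 up-steps and 15 down-steps has semilength 15, so there are C_15 of them. So B = C_15 = 9694845.
A + B = 742900 + 9694845 = 10437745.

10437745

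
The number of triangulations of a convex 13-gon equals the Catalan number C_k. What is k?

11

A convex 13-gon is triangulated into 11 triangles, and the number of such triangulations is the Catalan number C_{13−2} = C_11.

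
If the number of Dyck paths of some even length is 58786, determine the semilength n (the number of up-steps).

Dyck paths of semilength n are counted by C_n; 58786 = C_11.

11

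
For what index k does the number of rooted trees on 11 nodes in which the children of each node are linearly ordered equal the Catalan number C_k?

10

A rooted plane tree on 11 nodes has 10 edges, and such trees are counted by C_10.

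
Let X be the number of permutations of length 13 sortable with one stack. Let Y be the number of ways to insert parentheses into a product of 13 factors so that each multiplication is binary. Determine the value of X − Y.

534888

By Knuth's characterisation, the stack-sortable permutations of length 13 are the 231-avoiders, numbering C_13. So X = C_13 = 742900.
Ways to associate a product of 13 factors correspond to binary trees on 13 leaves, so the count is C_12. So Y = C_12 = 208012.
X − Y = 742900 − 208012 = 534888.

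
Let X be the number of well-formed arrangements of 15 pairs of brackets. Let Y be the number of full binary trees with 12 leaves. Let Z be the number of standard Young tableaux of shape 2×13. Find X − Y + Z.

10378959

A balanced arrangement of 15 bracket pairs is a Dyck word of semilength 15, so the count is C_15. So X = C_15 = 9694845.
Full binary trees with 12 leaves have 12−1 = 11 internal nodes, so there are C_11 of them. So Y = C_11 = 58786.
By the hook-length formula (or a Dyck-path bijection), SYT of shape 2×13 number C_13. So Z = C_13 = 742900.
X − Y + Z = 9694845 − 58786 + 742900 = 10378959.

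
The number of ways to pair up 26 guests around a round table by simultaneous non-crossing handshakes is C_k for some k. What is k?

13

With 26 = 2·13 people, non-crossing handshake pairings are non-crossing perfect matchings on a circle, counted by C_13.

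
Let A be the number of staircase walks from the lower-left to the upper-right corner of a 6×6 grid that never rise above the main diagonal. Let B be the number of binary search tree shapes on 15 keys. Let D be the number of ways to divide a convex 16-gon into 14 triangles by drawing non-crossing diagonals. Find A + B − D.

Monotone paths in an n×n grid that stay weakly below the diagonal are counted by C_n; here n = 6. So A = C_6 = 132.
Rooted binary trees with 15 nodes (each child slot possibly empty) number C_15. So B = C_15 = 9694845.
A convex 16-gon is triangulated into 14 triangles, and the number of such triangulations is the Catalan number C_{16−2} = C_14. So D = C_14 = 2674440.
A + B − D = 132 + 9694845 − 2674440 = 7020537.

7020537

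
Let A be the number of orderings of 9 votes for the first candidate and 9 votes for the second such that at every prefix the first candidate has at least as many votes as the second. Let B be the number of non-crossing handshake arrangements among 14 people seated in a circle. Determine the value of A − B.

Ballot sequences with n votes each where one side never trails are Dyck words, counted by C_n; here n = 9. So A = C_9 = 4862.
Non-crossing handshake pairings of 2n people are counted by C_n; 14 people gives n = 7. So B = C_7 = 429.
A − B = 4862 − 429 = 4433.

4433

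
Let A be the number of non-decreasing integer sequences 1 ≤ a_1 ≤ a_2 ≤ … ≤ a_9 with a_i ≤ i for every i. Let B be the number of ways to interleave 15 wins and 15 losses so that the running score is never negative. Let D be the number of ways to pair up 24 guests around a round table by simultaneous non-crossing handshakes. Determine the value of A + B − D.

Such sub-staircase sequences of length n are counted by C_n; here n = 9. So A = C_9 = 4862.
Reading a vote for the leader as '(' and for the other as ')' turns such a sequence into a balanced string of 15 pairs, so the count is C_15. So B = C_15 = 9694845.
With 24 = 2·12 people, non-crossing handshake pairings are non-crossing perfect matchings on a circle, counted by C_12. So D = C_12 = 208012.
A + B − D = 4862 + 9694845 − 208012 = 9491695.

9491695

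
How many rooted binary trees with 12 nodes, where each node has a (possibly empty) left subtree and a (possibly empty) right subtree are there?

208012

Rooted binary trees with 12 nodes (each child slot possibly empty) number C_12.
C_12 = C(24,12)/13 = 2704156/13 = 208012.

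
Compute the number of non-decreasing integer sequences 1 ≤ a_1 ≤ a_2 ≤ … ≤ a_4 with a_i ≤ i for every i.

14

Such sub-staircase sequences of length n are counted by C_n; here n = 4.
C_4 = 14.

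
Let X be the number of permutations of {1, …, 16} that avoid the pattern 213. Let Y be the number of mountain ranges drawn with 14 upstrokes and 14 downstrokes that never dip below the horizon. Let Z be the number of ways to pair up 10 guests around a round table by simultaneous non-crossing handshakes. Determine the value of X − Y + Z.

For any fixed pattern of length 3, the pattern-avoiding permutations of [16] number C_16. So X = C_16 = 35357670.
Paths of 14 up- and 14 down-steps that never dip below the axis are Dyck paths; their count is C_14. So Y = C_14 = 2674440.
Non-crossing handshake pairings of 2n people are counted by C_n; 10 people gives n = 5. So Z = C_5 = 42.
X − Y + Z = 35357670 − 2674440 + 42 = 32683272.

32683272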